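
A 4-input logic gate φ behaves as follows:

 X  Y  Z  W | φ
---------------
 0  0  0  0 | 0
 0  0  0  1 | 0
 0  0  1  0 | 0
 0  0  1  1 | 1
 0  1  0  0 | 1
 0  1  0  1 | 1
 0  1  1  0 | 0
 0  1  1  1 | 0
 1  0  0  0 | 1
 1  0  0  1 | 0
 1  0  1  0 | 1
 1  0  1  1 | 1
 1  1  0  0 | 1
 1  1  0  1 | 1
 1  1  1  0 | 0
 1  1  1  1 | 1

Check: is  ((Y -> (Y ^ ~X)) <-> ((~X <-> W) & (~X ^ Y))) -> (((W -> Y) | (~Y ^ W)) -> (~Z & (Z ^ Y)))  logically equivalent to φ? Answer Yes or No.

Evaluate ((Y -> (Y ^ ~X)) <-> ((~X <-> W) & (~X ^ Y))) -> (((W -> Y) | (~Y ^ W)) -> (~Z & (Z ^ Y))) on each row and compare to φ:
  X=0, Y=0, Z=0, W=0: formula gives 1, but φ = 0 ✗
A single disagreement suffices: at (0,0,0,0) they differ, so the formula does not compute φ.

No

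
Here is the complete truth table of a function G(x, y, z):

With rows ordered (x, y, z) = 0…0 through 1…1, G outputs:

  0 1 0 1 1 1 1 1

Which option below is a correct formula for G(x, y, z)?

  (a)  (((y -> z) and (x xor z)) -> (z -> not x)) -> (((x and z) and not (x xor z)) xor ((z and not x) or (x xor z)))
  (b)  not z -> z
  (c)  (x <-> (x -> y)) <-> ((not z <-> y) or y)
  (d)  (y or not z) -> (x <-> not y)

(b) fails at (1,0,0): the formula yields 0, G is 1.
(c) fails at (0,0,0): the formula yields 1, G is 0.
(d) fails at (0,1,0): the formula yields 1, G is 0.
(a) is the remaining candidate, and it agrees with G on all 8 inputs.

a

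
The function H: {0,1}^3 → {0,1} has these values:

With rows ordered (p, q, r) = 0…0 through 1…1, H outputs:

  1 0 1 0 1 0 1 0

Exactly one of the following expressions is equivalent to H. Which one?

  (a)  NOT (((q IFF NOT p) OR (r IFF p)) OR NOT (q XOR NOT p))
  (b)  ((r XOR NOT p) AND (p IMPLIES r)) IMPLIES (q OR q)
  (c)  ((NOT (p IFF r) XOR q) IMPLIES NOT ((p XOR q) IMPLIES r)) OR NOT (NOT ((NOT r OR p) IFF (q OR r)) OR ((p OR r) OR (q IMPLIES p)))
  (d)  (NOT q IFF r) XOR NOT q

d

(a): at (0,0,0) it gives 0, but H = 1 — eliminated.
(b): at (0,0,0) it gives 0, but H = 1 — eliminated.
(c): at (0,1,1) it gives 1, but H = 0 — eliminated.
Only (d) survives; checking it on all 8 rows confirms it matches H.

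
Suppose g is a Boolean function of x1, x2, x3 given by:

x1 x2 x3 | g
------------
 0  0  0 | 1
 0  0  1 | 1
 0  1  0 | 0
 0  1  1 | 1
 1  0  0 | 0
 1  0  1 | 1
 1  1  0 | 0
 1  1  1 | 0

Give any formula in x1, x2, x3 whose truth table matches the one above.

g=1 on 4 inputs: (0,0,0), (0,0,1), (0,1,1), (1,0,1). Reading each as a conjunction of literals (¬x1·¬x2·¬x3, ¬x1·¬x2·x3, ¬x1·x2·x3, x1·¬x2·x3) and taking the OR gives the canonical DNF.

g(x1, x2, x3) = ((((not x1 and not x2) and not x3) or ((not x1 and not x2) and x3)) or ((not x1 and x2) and x3)) or ((x1 and not x2) and x3)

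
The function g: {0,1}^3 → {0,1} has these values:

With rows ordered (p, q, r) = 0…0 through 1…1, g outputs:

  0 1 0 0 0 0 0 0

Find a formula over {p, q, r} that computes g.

g(p, q, r) = (~p & ~q) & r

g is 1 on exactly one input, (0,0,1), whose minterm is ¬p·¬q·r. So g is just that conjunction.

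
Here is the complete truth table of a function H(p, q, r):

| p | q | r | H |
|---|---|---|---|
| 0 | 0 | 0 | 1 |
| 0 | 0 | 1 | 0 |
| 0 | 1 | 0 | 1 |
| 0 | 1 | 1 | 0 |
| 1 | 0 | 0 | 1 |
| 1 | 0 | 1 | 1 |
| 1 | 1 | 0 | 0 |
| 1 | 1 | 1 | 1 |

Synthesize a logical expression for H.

There are just 3 zero rows: (0,0,1), (0,1,1), (1,1,0). Their minterms are ¬p·¬q·r, ¬p·q·r, p·q·¬r; the OR of those covers precisely the 0-outputs, and negating it yields H.

H(p, q, r) = ~((((~p & ~q) & r) | ((~p & q) & r)) | ((p & q) & ~r))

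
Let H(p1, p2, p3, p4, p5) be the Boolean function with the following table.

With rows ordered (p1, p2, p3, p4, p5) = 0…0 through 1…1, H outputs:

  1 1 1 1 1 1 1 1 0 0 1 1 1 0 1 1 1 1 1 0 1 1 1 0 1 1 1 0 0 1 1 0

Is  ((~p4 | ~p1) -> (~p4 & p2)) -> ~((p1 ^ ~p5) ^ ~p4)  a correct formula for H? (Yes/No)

No

Test each input against both H and the formula:
  p1=0, p2=0, p3=0, p4=0, p5=0: formula gives 1, H = 1 ✓
  p1=0, p2=0, p3=0, p4=0, p5=1: formula gives 1, H = 1 ✓
  p1=0, p2=0, p3=0, p4=1, p5=0: formula gives 1, H = 1 ✓
  p1=0, p2=0, p3=0, p4=1, p5=1: formula gives 1, H = 1 ✓
  …
  p1=0, p2=1, p3=0, p4=0, p5=0: formula gives 1, but H = 0 ✗
Since they disagree at (0,1,0,0,0), the expression is not a correct formula for H.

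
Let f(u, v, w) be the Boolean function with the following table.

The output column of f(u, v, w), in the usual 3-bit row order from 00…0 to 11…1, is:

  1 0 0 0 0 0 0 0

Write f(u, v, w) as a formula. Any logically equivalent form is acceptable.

f(u, v, w) = ~((u | v) | w)

The output is 1 only when every input is 0 — NOR of all inputs.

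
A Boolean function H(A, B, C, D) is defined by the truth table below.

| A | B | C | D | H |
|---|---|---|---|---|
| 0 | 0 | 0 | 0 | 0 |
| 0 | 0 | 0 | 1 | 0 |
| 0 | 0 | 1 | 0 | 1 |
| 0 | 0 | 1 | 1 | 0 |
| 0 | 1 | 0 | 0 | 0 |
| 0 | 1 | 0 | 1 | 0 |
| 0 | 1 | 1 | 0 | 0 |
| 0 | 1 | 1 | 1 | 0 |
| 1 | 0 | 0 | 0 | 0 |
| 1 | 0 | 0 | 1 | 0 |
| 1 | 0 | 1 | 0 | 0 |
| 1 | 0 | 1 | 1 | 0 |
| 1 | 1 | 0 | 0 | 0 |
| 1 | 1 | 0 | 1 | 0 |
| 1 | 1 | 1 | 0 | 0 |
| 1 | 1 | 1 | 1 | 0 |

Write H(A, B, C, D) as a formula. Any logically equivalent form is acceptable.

H(A, B, C, D) = ((¬A ∧ ¬B) ∧ C) ∧ ¬D

H is 1 on exactly one input, (0,0,1,0), whose minterm is ¬A·¬B·C·¬D. So H is just that conjunction.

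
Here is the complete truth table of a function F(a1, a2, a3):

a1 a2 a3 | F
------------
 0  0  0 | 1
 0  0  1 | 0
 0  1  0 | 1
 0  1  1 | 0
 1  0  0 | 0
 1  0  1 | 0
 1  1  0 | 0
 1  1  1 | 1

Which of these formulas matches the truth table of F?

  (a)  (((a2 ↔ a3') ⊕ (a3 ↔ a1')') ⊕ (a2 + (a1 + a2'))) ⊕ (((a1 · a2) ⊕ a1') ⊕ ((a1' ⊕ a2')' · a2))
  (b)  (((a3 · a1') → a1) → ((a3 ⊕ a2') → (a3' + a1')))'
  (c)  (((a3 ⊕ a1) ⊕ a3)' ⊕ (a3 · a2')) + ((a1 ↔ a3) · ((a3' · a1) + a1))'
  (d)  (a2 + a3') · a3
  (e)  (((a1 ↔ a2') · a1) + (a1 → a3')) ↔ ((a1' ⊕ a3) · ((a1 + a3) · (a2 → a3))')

e

(a): at (0,0,1) it gives 1, but F = 0 — eliminated.
(b): at (0,0,0) it gives 0, but F = 1 — eliminated.
(c): at (0,0,1) it gives 1, but F = 0 — eliminated.
(d): at (0,0,0) it gives 0, but F = 1 — eliminated.
That leaves (e). Evaluating it on every row reproduces the table of F exactly.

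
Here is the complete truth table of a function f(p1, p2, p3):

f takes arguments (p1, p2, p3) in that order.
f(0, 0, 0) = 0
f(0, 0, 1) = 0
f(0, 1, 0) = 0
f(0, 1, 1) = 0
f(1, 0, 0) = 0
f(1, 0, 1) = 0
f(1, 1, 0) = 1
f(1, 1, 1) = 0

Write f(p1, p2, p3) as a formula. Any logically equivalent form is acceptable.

f is 1 on exactly one input, (1,1,0), whose minterm is p1·p2·¬p3. So f is just that conjunction.

f(p1, p2, p3) = (p1 and p2) and not p3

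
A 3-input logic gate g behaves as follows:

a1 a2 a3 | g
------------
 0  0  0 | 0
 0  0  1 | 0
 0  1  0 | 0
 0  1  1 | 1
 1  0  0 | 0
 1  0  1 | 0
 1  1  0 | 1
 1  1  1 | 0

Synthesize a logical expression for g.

The 1-rows are (0,1,1), (1,1,0). Each contributes one minterm — ¬a1·a2·a3; a1·a2·¬a3 — and their disjunction is a sum-of-products form of g.

g(a1, a2, a3) = ((not a1 and a2) and a3) or ((a1 and a2) and not a3)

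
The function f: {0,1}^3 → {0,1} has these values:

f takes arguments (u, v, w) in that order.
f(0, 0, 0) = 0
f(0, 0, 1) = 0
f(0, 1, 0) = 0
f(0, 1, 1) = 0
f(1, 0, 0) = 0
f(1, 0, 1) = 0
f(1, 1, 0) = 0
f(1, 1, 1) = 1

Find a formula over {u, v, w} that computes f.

The output is 1 only when every input is 1 — the AND of all inputs.

f(u, v, w) = (u AND v) AND w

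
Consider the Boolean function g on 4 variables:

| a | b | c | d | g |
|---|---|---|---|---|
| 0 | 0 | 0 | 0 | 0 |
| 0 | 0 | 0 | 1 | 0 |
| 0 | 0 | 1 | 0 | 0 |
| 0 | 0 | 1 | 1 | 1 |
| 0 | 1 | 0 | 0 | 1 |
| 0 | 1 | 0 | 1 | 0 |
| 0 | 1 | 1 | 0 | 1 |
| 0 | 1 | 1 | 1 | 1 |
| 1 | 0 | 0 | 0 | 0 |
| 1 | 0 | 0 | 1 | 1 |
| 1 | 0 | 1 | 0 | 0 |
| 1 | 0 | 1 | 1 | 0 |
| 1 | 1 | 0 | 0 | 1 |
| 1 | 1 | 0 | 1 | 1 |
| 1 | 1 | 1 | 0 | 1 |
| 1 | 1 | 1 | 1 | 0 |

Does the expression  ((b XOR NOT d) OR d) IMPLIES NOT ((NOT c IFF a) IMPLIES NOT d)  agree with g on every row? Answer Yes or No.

Test each input against both g and the formula:
  a=0, b=0, c=0, d=0: formula gives 0, g = 0 ✓
  a=0, b=0, c=0, d=1: formula gives 0, g = 0 ✓
  a=0, b=0, c=1, d=0: formula gives 0, g = 0 ✓
  a=0, b=0, c=1, d=1: formula gives 1, g = 1 ✓
  …and likewise for the remaining 12 rows.
Every row agrees, so the formula is equivalent.

Yes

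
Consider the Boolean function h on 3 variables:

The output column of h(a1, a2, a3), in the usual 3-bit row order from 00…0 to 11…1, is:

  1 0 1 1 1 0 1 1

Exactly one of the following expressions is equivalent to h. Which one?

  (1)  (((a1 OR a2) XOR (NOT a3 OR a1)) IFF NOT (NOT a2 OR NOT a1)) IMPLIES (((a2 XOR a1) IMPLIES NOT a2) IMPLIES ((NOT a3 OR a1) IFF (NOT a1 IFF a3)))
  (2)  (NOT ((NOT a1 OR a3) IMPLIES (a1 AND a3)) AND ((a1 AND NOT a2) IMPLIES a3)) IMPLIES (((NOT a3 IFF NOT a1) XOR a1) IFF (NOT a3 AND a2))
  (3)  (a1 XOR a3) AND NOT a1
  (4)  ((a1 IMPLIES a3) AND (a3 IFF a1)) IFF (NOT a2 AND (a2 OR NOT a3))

1

(2): at (0,0,0) it gives 0, but h = 1 — eliminated.
(3): at (0,0,0) it gives 0, but h = 1 — eliminated.
(4): at (0,0,1) it gives 1, but h = 0 — eliminated.
That leaves (1). Evaluating it on every row reproduces the table of h exactly.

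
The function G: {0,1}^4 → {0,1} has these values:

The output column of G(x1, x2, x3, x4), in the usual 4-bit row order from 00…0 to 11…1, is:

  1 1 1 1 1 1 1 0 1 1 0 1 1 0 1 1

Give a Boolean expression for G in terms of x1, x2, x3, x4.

There are just 3 zero rows: (0,1,1,1), (1,0,1,0), (1,1,0,1). Their minterms are ¬x1·x2·x3·x4, x1·¬x2·x3·¬x4, x1·x2·¬x3·x4; the OR of those covers precisely the 0-outputs, and negating it yields G.

G(x1, x2, x3, x4) = ¬(((((¬x1 ∧ x2) ∧ x3) ∧ x4) ∨ (((x1 ∧ ¬x2) ∧ x3) ∧ ¬x4)) ∨ (((x1 ∧ x2) ∧ ¬x3) ∧ x4))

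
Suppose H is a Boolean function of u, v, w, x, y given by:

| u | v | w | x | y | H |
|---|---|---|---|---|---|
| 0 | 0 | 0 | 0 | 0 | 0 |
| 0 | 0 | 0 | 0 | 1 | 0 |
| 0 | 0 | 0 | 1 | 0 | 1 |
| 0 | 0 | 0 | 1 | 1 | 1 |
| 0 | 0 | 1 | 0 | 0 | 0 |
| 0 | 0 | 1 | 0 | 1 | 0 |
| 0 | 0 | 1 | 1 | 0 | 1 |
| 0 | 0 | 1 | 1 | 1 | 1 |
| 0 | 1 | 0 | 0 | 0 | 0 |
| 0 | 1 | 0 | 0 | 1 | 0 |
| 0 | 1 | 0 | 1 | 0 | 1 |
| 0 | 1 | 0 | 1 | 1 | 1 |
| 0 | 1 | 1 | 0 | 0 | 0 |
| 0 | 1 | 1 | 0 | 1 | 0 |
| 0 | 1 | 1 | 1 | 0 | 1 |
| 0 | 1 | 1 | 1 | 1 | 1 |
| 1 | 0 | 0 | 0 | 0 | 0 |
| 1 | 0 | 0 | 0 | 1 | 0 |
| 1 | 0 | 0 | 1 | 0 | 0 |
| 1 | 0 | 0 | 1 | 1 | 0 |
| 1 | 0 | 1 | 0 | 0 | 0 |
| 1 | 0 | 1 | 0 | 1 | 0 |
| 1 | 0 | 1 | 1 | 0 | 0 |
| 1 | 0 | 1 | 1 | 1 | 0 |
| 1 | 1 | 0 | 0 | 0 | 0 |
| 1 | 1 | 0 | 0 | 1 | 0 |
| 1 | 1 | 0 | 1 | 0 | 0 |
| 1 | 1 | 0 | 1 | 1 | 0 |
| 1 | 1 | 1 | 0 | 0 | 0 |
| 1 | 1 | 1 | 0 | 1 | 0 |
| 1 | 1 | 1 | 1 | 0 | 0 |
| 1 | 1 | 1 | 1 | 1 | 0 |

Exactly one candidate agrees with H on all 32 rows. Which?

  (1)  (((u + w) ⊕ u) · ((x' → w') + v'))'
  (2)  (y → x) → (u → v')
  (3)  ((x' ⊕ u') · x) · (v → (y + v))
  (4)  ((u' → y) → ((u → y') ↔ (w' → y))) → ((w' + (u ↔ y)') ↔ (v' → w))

3

(1) fails at (0,0,0,0,0): the formula yields 1, H is 0.
(2) fails at (0,0,0,0,0): the formula yields 1, H is 0.
(4) fails at (0,0,0,1,0): the formula yields 0, H is 1.
(3) is the remaining candidate, and it agrees with H on all 32 inputs.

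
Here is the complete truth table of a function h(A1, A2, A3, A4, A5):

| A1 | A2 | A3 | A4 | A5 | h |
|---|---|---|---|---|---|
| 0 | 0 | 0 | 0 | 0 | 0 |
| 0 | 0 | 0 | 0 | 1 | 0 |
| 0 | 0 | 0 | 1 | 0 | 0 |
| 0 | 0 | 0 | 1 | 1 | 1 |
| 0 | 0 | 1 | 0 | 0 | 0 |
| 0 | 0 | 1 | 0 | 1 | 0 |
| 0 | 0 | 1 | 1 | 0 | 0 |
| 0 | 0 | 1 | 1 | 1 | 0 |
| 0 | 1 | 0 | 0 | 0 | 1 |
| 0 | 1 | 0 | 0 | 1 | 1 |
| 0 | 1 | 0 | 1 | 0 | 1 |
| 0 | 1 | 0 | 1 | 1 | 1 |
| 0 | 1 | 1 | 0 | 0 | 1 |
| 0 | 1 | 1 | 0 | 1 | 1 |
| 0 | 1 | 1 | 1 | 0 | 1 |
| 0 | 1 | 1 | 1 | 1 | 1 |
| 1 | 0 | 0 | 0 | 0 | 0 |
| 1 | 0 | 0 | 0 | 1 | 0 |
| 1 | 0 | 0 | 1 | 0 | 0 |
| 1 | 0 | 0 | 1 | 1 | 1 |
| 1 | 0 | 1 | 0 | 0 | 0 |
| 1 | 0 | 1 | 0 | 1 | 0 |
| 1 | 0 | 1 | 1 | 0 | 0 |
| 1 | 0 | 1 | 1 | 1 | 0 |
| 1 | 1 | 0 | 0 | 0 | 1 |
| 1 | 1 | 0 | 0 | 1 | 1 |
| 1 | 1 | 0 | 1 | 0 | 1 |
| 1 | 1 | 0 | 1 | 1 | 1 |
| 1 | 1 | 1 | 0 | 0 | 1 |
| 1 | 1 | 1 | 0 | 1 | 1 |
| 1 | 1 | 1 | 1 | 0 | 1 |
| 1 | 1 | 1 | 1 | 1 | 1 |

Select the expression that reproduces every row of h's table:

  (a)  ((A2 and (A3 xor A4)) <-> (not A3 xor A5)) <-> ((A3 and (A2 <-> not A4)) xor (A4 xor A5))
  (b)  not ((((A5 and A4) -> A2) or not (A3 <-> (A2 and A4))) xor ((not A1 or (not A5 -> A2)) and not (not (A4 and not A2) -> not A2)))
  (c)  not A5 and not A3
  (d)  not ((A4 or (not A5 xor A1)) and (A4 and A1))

(a) disagrees with h on (0,0,0,0,0) (formula → 1, table → 0); rule it out.
(c) disagrees with h on (0,0,0,0,0) (formula → 1, table → 0); rule it out.
(d) disagrees with h on (0,0,0,0,0) (formula → 1, table → 0); rule it out.
That leaves (b). Evaluating it on every row reproduces the table of h exactly.

b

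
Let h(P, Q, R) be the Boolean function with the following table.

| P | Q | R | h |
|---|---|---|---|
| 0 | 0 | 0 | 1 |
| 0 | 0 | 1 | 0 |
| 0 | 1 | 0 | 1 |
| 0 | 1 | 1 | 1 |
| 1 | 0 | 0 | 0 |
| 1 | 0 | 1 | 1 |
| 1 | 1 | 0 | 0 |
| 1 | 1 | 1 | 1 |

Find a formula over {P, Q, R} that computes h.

The 0-rows are (0,0,1), (1,0,0), (1,1,0). Take each as a conjunction (¬P·¬Q·R, P·¬Q·¬R, P·Q·¬R), form their disjunction, and complement — that gives a formula that is 1 everywhere h is.

h(P, Q, R) = ~((((~P & ~Q) & R) | ((P & ~Q) & ~R)) | ((P & Q) & ~R))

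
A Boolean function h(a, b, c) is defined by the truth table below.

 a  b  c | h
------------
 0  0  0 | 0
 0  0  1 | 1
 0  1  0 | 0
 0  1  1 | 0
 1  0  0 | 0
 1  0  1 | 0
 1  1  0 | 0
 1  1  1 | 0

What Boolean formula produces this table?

h(a, b, c) = (~a & ~b) & c

Only row (0,0,1) gives 1. That row's minterm ¬a·¬b·c is h directly.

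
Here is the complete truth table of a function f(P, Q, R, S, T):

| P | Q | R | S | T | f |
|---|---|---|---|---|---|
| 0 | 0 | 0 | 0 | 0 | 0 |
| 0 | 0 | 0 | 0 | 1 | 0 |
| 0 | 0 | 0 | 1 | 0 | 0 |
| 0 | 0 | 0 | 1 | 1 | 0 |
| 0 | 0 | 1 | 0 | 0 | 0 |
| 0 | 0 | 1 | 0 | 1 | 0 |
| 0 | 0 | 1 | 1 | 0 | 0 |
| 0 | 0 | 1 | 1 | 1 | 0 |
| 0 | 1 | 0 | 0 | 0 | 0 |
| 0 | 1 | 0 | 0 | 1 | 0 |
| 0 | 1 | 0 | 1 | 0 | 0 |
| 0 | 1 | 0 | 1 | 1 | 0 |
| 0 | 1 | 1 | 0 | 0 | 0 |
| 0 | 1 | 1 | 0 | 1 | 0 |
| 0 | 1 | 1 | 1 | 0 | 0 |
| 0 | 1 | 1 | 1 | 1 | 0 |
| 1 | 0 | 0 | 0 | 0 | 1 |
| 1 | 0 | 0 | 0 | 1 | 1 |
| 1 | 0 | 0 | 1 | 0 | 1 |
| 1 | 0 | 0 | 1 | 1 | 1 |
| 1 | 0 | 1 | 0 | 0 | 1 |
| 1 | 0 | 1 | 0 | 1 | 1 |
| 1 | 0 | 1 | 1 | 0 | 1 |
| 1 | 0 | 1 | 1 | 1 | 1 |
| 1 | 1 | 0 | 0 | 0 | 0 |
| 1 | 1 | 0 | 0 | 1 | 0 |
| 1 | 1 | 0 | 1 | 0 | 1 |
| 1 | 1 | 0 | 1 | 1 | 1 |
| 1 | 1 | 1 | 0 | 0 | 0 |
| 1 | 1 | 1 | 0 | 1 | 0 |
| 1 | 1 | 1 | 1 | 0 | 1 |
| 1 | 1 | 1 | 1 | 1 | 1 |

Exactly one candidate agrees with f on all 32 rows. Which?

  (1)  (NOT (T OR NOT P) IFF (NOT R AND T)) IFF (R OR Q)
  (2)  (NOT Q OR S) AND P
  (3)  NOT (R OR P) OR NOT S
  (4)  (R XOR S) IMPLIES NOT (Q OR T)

(1) fails at (0,0,0,0,1): the formula yields 1, f is 0.
(3) fails at (0,0,0,0,0): the formula yields 1, f is 0.
(4) fails at (0,0,0,0,0): the formula yields 1, f is 0.
(2) is the remaining candidate, and it agrees with f on all 32 inputs.

2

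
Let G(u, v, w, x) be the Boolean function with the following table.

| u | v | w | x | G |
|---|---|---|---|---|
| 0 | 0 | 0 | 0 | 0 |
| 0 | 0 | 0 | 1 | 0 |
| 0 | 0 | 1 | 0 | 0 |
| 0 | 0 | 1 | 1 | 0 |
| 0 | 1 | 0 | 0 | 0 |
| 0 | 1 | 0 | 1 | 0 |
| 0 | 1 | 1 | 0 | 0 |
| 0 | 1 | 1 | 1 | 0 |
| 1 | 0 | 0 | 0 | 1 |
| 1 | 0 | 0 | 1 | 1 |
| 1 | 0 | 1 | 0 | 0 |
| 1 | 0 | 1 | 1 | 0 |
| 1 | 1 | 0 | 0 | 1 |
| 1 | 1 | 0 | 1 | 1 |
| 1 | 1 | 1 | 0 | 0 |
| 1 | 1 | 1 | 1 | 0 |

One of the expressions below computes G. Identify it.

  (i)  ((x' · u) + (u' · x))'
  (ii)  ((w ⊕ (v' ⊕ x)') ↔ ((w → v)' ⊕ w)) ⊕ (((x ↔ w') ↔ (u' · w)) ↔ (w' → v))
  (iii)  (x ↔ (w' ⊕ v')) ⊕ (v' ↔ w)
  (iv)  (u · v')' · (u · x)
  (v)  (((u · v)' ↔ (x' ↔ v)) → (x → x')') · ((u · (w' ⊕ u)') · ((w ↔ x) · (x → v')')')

(i): at (0,0,0,0) it gives 1, but G = 0 — eliminated.
(ii): at (0,0,0,0) it gives 1, but G = 0 — eliminated.
(iii): at (0,0,0,0) it gives 1, but G = 0 — eliminated.
(iv): at (1,0,0,0) it gives 0, but G = 1 — eliminated.
That leaves (v). Evaluating it on every row reproduces the table of G exactly.

v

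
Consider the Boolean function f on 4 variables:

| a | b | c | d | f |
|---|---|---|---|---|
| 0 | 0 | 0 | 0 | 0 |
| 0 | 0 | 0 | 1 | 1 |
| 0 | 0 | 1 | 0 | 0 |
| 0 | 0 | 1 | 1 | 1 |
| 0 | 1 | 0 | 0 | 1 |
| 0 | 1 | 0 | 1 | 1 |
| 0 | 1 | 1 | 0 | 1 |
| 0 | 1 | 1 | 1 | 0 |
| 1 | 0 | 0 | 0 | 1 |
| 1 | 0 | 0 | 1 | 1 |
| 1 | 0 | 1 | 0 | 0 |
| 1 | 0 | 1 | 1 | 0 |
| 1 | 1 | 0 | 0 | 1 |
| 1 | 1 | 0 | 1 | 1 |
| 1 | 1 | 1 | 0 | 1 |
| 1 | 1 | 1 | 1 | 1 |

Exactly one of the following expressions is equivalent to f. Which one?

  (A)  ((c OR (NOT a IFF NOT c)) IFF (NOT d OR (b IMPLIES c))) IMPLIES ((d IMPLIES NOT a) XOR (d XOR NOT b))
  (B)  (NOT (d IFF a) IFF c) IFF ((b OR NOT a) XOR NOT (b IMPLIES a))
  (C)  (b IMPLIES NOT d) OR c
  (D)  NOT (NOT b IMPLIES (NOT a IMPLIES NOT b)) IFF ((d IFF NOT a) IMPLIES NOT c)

(B): at (0,0,0,0) it gives 1, but f = 0 — eliminated.
(C): at (0,0,0,0) it gives 1, but f = 0 — eliminated.
(D): at (0,0,0,1) it gives 0, but f = 1 — eliminated.
Only (A) survives; checking it on all 16 rows confirms it matches f.

A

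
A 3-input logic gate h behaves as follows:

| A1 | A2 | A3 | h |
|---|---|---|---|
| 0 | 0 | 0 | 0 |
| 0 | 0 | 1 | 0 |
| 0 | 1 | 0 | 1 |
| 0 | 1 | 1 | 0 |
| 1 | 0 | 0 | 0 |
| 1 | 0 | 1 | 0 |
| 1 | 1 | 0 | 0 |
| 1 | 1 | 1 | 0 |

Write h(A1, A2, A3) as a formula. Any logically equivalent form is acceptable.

h(A1, A2, A3) = (not A1 and A2) and not A3

h is 1 on exactly one input, (0,1,0), whose minterm is ¬A1·A2·¬A3. So h is just that conjunction.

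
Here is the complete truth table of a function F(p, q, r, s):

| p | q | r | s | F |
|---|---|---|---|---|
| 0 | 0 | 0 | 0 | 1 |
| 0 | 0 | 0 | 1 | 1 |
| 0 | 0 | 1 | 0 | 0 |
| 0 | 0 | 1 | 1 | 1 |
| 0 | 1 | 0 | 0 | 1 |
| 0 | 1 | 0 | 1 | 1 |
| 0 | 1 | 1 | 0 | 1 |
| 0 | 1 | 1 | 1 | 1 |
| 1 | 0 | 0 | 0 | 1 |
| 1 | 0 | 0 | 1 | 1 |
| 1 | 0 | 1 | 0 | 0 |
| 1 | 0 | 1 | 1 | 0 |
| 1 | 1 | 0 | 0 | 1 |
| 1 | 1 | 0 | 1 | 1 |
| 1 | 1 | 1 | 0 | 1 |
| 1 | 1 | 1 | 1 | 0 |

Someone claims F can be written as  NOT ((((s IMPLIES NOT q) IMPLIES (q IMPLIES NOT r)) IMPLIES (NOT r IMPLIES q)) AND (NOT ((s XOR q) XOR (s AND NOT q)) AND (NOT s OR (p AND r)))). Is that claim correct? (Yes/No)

Test each input against both F and the formula:
  p=0, q=0, r=0, s=0: formula gives 1, F = 1 ✓
  p=0, q=0, r=0, s=1: formula gives 1, F = 1 ✓
  p=0, q=0, r=1, s=0: formula gives 0, F = 0 ✓
  p=0, q=0, r=1, s=1: formula gives 1, F = 1 ✓
  …and likewise for the remaining 12 rows.
No disagreement on any input; they are logically equivalent.

Yes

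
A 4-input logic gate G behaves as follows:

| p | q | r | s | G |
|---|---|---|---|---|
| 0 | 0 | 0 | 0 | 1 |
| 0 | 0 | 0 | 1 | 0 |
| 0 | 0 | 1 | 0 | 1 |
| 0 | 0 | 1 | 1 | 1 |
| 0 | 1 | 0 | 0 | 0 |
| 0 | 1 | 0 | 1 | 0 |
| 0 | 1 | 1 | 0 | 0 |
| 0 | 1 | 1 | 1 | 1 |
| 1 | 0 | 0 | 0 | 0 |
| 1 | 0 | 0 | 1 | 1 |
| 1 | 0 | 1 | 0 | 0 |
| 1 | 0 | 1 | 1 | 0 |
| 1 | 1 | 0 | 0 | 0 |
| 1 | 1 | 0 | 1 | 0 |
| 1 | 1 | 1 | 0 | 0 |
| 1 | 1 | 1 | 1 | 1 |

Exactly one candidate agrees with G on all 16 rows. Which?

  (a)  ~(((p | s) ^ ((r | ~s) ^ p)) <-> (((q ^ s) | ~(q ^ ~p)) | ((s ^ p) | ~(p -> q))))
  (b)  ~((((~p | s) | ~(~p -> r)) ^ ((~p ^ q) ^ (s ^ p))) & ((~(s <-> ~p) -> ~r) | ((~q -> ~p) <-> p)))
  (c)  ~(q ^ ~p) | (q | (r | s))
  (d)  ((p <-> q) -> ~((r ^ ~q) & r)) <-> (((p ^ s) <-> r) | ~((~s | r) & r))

a

(b): at (0,0,1,1) it gives 0, but G = 1 — eliminated.
(c): at (0,0,0,0) it gives 0, but G = 1 — eliminated.
(d): at (0,0,0,1) it gives 1, but G = 0 — eliminated.
Only (a) survives; checking it on all 16 rows confirms it matches G.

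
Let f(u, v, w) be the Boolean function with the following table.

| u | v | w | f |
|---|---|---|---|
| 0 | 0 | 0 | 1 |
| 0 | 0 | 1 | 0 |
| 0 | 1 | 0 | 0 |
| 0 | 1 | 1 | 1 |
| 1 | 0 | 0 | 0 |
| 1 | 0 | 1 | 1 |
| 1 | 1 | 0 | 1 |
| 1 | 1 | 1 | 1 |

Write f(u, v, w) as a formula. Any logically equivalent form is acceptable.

There are just 3 zero rows: (0,0,1), (0,1,0), (1,0,0). Their minterms are ¬u·¬v·w, ¬u·v·¬w, u·¬v·¬w; the OR of those covers precisely the 0-outputs, and negating it yields f.

f(u, v, w) = not ((((not u and not v) and w) or ((not u and v) and not w)) or ((u and not v) and not w))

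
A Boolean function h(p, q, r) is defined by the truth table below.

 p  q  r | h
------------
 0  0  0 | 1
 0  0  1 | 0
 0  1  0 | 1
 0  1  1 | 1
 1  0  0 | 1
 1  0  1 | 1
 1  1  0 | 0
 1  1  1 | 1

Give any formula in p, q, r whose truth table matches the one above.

The 0-rows are (0,0,1), (1,1,0). Take each as a conjunction (¬p·¬q·r, p·q·¬r), form their disjunction, and complement — that gives a formula that is 1 everywhere h is.

h(p, q, r) = not (((not p and not q) and r) or ((p and q) and not r))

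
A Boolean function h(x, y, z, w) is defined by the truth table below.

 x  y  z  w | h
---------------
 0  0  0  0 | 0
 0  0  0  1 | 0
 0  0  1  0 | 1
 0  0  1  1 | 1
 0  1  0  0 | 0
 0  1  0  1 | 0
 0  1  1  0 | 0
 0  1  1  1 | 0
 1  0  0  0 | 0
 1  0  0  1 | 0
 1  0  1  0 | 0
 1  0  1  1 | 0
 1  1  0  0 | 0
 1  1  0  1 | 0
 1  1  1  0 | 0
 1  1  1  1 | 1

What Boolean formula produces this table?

h(x, y, z, w) = ((((x' · y') · z) · w') + (((x' · y') · z) · w)) + (((x · y) · z) · w)

The 1-rows are (0,0,1,0), (0,0,1,1), (1,1,1,1). Each contributes one minterm — ¬x·¬y·z·¬w; ¬x·¬y·z·w; x·y·z·w — and their disjunction is a sum-of-products form of h.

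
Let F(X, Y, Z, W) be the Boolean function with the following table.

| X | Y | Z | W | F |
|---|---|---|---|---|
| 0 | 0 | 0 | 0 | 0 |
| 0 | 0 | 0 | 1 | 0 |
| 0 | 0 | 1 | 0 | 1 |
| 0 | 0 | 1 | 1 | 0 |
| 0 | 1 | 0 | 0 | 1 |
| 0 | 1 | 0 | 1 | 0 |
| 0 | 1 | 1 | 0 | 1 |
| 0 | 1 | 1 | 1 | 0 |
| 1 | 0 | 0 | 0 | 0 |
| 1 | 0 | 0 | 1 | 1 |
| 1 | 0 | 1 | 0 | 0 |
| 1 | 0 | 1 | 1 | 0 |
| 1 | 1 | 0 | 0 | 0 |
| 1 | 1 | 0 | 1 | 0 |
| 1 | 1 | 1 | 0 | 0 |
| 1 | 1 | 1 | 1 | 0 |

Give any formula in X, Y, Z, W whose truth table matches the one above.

Collect the rows where F=1 — (0,0,1,0), (0,1,0,0), (0,1,1,0), (1,0,0,1) — and write one minterm per row: ¬X·¬Y·Z·¬W, ¬X·Y·¬Z·¬W, ¬X·Y·Z·¬W, X·¬Y·¬Z·W. Their union (logical OR) reproduces the table exactly.

F(X, Y, Z, W) = (((((X' · Y') · Z) · W') + (((X' · Y) · Z') · W')) + (((X' · Y) · Z) · W')) + (((X · Y') · Z') · W)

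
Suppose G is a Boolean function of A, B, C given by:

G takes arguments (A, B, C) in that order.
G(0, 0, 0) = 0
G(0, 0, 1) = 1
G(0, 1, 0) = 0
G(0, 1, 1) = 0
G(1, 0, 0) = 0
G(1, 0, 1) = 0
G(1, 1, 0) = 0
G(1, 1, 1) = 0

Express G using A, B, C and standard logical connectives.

Only row (0,0,1) gives 1. That row's minterm ¬A·¬B·C is G directly.

G(A, B, C) = (¬A ∧ ¬B) ∧ C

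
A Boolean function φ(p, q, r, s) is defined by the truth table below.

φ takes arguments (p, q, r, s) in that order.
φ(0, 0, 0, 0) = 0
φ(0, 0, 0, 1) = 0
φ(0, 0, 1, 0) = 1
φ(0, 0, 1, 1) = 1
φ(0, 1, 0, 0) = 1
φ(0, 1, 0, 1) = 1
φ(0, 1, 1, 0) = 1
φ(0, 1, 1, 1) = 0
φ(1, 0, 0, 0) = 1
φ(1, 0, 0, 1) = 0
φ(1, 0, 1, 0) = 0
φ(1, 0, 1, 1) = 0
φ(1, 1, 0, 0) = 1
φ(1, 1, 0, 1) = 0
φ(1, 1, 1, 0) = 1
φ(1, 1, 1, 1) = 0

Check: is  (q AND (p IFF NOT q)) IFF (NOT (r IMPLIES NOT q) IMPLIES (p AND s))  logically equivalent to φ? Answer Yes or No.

No

Check the formula against φ row by row:
  p=0, q=0, r=0, s=0: formula gives 0, φ = 0 ✓
  p=0, q=0, r=0, s=1: formula gives 0, φ = 0 ✓
  p=0, q=0, r=1, s=0: formula gives 0, but φ = 1 ✗
A single disagreement suffices: at (0,0,1,0) they differ, so the formula does not compute φ.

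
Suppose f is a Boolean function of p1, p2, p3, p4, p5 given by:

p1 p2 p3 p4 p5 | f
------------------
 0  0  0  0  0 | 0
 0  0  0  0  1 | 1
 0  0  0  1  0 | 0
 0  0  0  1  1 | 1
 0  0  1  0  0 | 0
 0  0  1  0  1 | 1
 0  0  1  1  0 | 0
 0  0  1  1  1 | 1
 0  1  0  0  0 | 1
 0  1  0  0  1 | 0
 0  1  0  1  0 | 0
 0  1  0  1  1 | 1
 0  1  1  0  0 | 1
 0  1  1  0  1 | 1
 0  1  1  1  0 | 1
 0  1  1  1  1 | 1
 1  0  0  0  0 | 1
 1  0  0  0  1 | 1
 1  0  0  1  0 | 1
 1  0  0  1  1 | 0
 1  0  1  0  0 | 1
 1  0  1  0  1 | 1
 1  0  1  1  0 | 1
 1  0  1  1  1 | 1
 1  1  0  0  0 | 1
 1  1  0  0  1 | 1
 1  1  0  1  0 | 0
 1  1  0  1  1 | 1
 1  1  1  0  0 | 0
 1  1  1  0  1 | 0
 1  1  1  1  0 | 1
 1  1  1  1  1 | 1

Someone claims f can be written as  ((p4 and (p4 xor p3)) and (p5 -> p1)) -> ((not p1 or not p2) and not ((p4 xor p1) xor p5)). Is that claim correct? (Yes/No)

Evaluate ((p4 and (p4 xor p3)) and (p5 -> p1)) -> ((not p1 or not p2) and not ((p4 xor p1) xor p5)) on each row and compare to f:
  p1=0, p2=0, p3=0, p4=0, p5=0: formula gives 1, but f = 0 ✗
Since they disagree at (0,0,0,0,0), the expression is not a correct formula for f.

No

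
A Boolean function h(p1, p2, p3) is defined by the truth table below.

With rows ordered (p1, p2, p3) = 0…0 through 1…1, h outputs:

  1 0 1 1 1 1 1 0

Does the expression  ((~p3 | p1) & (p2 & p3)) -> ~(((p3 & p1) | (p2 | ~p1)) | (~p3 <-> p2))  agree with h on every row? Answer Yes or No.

No

Check the formula against h row by row:
  p1=0, p2=0, p3=0: formula gives 1, h = 1 ✓
  p1=0, p2=0, p3=1: formula gives 1, but h = 0 ✗
Since they disagree at (0,0,1), the expression is not a correct formula for h.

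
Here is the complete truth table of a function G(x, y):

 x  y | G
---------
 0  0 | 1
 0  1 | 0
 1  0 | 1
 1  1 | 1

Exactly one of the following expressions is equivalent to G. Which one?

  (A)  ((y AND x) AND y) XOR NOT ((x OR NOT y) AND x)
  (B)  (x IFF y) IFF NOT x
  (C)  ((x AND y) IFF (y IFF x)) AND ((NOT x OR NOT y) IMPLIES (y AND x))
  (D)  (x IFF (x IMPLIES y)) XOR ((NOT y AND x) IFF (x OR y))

D

(A) disagrees with G on (0,1) (formula → 1, table → 0); rule it out.
(B) disagrees with G on (1,1) (formula → 0, table → 1); rule it out.
(C) disagrees with G on (0,0) (formula → 0, table → 1); rule it out.
(D) is the remaining candidate, and it agrees with G on all 4 inputs.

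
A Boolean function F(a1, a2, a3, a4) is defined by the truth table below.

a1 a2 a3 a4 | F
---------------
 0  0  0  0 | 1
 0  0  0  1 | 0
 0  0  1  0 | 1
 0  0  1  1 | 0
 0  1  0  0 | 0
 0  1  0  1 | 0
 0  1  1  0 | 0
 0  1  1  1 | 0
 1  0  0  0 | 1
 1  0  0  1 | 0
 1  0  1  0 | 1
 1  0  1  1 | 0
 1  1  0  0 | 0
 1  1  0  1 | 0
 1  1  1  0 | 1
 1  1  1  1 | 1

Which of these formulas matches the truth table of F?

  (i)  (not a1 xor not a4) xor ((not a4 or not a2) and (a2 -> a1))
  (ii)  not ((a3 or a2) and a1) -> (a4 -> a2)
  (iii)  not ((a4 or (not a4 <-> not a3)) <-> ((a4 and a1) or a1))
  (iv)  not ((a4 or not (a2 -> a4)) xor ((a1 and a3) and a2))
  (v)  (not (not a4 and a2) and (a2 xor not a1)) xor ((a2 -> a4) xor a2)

(i): at (0,1,0,1) it gives 1, but F = 0 — eliminated.
(ii): at (0,1,0,0) it gives 1, but F = 0 — eliminated.
(iii): at (0,0,0,1) it gives 1, but F = 0 — eliminated.
(v): at (0,0,0,0) it gives 0, but F = 1 — eliminated.
That leaves (iv). Evaluating it on every row reproduces the table of F exactly.

iv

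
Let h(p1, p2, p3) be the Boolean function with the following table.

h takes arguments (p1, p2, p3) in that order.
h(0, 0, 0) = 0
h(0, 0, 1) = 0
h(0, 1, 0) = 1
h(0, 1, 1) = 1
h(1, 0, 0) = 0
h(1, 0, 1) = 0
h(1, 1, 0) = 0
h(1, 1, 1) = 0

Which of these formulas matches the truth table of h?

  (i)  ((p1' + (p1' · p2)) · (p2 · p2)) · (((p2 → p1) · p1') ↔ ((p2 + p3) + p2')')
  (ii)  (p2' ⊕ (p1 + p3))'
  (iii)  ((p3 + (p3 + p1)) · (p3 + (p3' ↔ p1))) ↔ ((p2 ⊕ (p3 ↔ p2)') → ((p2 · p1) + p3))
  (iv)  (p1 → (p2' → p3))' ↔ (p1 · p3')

(ii) disagrees with h on (0,0,1) (formula → 1, table → 0); rule it out.
(iii) disagrees with h on (0,0,1) (formula → 1, table → 0); rule it out.
(iv) disagrees with h on (0,0,0) (formula → 1, table → 0); rule it out.
That leaves (i). Evaluating it on every row reproduces the table of h exactly.

i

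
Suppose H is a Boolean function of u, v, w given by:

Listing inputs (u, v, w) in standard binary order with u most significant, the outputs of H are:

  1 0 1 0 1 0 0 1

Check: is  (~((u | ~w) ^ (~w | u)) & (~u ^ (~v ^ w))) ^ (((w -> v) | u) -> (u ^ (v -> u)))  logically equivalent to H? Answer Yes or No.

Evaluate (~((u | ~w) ^ (~w | u)) & (~u ^ (~v ^ w))) ^ (((w -> v) | u) -> (u ^ (v -> u))) on each row and compare to H:
  u=0, v=0, w=0: formula gives 1, H = 1 ✓
  u=0, v=0, w=1: formula gives 0, H = 0 ✓
  u=0, v=1, w=0: formula gives 1, H = 1 ✓
  u=0, v=1, w=1: formula gives 0, H = 0 ✓
  u=1, v=0, w=0: formula gives 1, H = 1 ✓
  …and likewise for the remaining 3 rows.
Every row agrees, so the formula is equivalent.

Yes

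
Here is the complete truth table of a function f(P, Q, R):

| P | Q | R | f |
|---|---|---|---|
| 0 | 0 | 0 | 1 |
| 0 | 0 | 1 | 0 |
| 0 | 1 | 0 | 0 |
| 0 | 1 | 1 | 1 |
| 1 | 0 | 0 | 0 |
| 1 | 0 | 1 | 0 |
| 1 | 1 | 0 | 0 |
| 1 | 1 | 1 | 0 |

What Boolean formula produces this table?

Collect the rows where f=1 — (0,0,0), (0,1,1) — and write one minterm per row: ¬P·¬Q·¬R, ¬P·Q·R. Their union (logical OR) reproduces the table exactly.

f(P, Q, R) = ((~P & ~Q) & ~R) | ((~P & Q) & R)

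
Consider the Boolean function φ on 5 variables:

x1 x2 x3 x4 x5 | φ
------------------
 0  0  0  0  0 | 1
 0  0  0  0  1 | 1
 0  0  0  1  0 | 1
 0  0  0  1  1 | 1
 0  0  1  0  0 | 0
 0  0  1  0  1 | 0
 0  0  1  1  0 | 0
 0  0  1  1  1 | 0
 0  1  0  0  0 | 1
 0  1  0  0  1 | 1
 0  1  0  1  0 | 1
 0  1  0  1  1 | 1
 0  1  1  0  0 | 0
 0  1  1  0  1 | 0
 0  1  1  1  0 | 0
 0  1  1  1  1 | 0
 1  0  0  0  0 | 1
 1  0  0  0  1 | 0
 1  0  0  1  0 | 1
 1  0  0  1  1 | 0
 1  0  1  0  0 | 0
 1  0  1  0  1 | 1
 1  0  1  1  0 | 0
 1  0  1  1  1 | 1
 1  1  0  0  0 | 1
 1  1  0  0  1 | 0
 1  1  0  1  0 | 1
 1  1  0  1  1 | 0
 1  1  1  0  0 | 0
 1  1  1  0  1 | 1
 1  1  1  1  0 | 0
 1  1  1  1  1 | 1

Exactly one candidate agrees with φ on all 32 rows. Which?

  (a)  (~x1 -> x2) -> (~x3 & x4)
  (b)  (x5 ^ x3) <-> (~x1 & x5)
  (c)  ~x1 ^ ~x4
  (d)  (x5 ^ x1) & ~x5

b

(a): at (0,0,1,0,0) it gives 1, but φ = 0 — eliminated.
(c): at (0,0,0,0,0) it gives 0, but φ = 1 — eliminated.
(d): at (0,0,0,0,0) it gives 0, but φ = 1 — eliminated.
Only (b) survives; checking it on all 32 rows confirms it matches φ.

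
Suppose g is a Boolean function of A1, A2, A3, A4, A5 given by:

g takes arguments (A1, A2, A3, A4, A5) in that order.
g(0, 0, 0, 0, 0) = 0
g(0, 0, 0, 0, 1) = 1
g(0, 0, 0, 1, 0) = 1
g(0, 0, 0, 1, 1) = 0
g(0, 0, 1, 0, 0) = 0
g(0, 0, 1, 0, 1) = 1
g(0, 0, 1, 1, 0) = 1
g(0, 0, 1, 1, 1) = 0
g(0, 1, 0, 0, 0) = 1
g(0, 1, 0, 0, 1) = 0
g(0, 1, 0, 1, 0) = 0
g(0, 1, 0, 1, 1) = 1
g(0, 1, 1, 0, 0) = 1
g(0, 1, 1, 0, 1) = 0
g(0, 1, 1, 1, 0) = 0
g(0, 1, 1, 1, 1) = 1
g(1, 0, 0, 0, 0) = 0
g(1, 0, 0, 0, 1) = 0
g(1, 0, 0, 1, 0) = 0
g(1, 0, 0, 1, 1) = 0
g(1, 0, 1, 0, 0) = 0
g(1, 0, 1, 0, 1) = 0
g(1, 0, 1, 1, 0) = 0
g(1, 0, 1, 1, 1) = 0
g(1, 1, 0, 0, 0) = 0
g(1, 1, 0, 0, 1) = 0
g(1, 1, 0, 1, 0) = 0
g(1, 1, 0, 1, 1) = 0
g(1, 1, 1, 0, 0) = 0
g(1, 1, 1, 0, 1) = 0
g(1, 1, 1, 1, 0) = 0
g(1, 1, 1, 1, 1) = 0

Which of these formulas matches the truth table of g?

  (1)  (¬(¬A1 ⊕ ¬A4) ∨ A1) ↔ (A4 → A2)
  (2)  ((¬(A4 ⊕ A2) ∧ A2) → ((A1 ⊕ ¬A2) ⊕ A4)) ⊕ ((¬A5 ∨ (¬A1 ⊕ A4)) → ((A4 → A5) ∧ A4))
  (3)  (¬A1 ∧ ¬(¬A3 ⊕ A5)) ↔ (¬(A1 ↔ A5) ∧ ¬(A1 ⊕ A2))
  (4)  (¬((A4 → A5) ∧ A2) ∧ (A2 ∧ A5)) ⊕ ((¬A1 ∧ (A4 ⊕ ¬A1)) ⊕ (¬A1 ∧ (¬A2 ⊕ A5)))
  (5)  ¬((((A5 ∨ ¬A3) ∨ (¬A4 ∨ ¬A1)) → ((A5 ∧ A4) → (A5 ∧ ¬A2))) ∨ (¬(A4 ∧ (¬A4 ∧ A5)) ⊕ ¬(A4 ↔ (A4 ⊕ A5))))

4

(1) disagrees with g on (0,0,0,0,0) (formula → 1, table → 0); rule it out.
(2) disagrees with g on (0,0,0,0,0) (formula → 1, table → 0); rule it out.
(3) disagrees with g on (0,0,0,0,0) (formula → 1, table → 0); rule it out.
(5) disagrees with g on (0,0,0,0,1) (formula → 0, table → 1); rule it out.
Only (4) survives; checking it on all 32 rows confirms it matches g.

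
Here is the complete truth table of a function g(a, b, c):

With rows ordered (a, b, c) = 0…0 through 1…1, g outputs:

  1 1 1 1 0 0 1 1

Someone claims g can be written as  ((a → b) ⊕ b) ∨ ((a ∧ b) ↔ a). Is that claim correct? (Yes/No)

Yes

Check the formula against g row by row:
  a=0, b=0, c=0: formula gives 1, g = 1 ✓
  a=0, b=0, c=1: formula gives 1, g = 1 ✓
  a=0, b=1, c=0: formula gives 1, g = 1 ✓
  a=0, b=1, c=1: formula gives 1, g = 1 ✓
  a=1, b=0, c=0: formula gives 0, g = 0 ✓
  … (the remaining 3 rows also agree.)
All 8 rows match — the expression computes g exactly.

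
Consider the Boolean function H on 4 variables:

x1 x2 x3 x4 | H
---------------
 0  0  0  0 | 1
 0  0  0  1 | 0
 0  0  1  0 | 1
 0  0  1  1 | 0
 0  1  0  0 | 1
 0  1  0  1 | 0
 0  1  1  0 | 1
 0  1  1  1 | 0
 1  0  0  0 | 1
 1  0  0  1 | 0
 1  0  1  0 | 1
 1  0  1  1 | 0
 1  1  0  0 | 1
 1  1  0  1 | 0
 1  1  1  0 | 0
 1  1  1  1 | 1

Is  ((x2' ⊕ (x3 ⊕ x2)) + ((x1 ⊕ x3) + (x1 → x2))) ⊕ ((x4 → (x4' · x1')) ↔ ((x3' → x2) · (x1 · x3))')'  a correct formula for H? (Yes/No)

Yes

Check the formula against H row by row:
  x1=0, x2=0, x3=0, x4=0: formula gives 1, H = 1 ✓
  x1=0, x2=0, x3=0, x4=1: formula gives 0, H = 0 ✓
  x1=0, x2=0, x3=1, x4=0: formula gives 1, H = 1 ✓
  x1=0, x2=0, x3=1, x4=1: formula gives 0, H = 0 ✓
  … (the remaining 12 rows also agree.)
Every row agrees, so the formula is equivalent.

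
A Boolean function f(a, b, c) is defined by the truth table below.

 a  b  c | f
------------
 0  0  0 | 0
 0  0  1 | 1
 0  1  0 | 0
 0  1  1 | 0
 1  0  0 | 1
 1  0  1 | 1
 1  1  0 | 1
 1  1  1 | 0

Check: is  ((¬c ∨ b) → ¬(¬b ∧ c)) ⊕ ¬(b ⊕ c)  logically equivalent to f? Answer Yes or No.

Evaluate ((¬c ∨ b) → ¬(¬b ∧ c)) ⊕ ¬(b ⊕ c) on each row and compare to f:
  a=0, b=0, c=0: formula gives 0, f = 0 ✓
  a=0, b=0, c=1: formula gives 1, f = 1 ✓
  a=0, b=1, c=0: formula gives 1, but f = 0 ✗
Row (0,1,0) is a counterexample, so the formula is not equivalent to f.

No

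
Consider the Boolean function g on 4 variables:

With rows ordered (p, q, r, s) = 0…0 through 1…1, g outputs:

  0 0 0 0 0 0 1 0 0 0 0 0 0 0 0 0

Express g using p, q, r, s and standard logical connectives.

g(p, q, r, s) = ((not p and q) and r) and not s

g is 1 on exactly one input, (0,1,1,0), whose minterm is ¬p·q·r·¬s. So g is just that conjunction.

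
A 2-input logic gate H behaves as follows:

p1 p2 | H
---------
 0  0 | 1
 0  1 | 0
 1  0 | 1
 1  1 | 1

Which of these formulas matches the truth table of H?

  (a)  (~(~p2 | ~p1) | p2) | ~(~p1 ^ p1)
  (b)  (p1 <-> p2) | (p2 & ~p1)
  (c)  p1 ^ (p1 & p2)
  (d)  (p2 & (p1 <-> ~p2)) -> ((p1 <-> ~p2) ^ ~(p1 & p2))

(a) fails at (0,0): the formula yields 0, H is 1.
(b) fails at (0,1): the formula yields 1, H is 0.
(c) fails at (0,0): the formula yields 0, H is 1.
That leaves (d). Evaluating it on every row reproduces the table of H exactly.

d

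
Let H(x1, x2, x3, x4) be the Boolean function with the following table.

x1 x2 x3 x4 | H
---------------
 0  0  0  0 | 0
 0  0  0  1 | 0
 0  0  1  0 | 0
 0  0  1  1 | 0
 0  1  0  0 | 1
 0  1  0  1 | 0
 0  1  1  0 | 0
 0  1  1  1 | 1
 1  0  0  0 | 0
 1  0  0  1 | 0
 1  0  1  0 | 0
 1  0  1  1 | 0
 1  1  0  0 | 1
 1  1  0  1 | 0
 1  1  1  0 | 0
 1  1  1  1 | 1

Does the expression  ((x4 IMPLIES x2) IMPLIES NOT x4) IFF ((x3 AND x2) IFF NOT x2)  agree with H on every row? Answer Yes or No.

Yes

Test each input against both H and the formula:
  x1=0, x2=0, x3=0, x4=0: formula gives 0, H = 0 ✓
  x1=0, x2=0, x3=0, x4=1: formula gives 0, H = 0 ✓
  x1=0, x2=0, x3=1, x4=0: formula gives 0, H = 0 ✓
  x1=0, x2=0, x3=1, x4=1: formula gives 0, H = 0 ✓
  …and likewise for the remaining 12 rows.
Every row agrees, so the formula is equivalent.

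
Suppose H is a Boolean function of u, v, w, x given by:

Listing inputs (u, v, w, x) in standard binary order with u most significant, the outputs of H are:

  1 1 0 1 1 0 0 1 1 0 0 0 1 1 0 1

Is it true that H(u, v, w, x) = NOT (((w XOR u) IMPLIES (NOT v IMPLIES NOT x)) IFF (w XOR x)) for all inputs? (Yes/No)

Test each input against both H and the formula:
  u=0, v=0, w=0, x=0: formula gives 1, H = 1 ✓
  u=0, v=0, w=0, x=1: formula gives 0, but H = 1 ✗
A single disagreement suffices: at (0,0,0,1) they differ, so the formula does not compute H.

No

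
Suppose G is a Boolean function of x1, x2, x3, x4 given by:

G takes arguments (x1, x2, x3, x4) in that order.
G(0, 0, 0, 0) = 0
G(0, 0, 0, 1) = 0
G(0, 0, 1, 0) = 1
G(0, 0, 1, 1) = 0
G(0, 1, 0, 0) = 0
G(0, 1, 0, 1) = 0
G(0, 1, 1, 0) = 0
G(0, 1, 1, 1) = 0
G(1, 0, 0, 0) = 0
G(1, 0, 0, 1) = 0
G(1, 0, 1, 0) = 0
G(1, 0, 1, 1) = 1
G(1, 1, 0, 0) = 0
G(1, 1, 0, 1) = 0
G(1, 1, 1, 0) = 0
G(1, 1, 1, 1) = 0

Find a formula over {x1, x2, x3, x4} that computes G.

Collect the rows where G=1 — (0,0,1,0), (1,0,1,1) — and write one minterm per row: ¬x1·¬x2·x3·¬x4, x1·¬x2·x3·x4. Their union (logical OR) reproduces the table exactly.

G(x1, x2, x3, x4) = (((~x1 & ~x2) & x3) & ~x4) | (((x1 & ~x2) & x3) & x4)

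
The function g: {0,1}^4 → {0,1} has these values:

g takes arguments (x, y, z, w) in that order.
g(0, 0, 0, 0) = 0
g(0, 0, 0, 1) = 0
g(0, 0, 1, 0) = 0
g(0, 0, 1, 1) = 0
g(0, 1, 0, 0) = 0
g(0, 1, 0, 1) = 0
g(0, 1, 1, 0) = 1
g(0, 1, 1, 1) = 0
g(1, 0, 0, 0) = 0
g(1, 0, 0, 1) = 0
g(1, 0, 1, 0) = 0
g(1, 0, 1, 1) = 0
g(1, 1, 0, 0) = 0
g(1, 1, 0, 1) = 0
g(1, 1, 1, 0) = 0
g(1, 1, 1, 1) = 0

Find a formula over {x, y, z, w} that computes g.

g is 1 on exactly one input, (0,1,1,0), whose minterm is ¬x·y·z·¬w. So g is just that conjunction.

g(x, y, z, w) = ((NOT x AND y) AND z) AND NOT w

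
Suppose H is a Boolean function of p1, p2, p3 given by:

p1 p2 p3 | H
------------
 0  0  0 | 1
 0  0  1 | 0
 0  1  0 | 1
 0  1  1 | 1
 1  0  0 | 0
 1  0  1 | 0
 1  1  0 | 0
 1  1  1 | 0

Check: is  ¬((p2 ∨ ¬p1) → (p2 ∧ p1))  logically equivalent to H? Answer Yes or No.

No

Evaluate ¬((p2 ∨ ¬p1) → (p2 ∧ p1)) on each row and compare to H:
  p1=0, p2=0, p3=0: formula gives 1, H = 1 ✓
  p1=0, p2=0, p3=1: formula gives 1, but H = 0 ✗
Since they disagree at (0,0,1), the expression is not a correct formula for H.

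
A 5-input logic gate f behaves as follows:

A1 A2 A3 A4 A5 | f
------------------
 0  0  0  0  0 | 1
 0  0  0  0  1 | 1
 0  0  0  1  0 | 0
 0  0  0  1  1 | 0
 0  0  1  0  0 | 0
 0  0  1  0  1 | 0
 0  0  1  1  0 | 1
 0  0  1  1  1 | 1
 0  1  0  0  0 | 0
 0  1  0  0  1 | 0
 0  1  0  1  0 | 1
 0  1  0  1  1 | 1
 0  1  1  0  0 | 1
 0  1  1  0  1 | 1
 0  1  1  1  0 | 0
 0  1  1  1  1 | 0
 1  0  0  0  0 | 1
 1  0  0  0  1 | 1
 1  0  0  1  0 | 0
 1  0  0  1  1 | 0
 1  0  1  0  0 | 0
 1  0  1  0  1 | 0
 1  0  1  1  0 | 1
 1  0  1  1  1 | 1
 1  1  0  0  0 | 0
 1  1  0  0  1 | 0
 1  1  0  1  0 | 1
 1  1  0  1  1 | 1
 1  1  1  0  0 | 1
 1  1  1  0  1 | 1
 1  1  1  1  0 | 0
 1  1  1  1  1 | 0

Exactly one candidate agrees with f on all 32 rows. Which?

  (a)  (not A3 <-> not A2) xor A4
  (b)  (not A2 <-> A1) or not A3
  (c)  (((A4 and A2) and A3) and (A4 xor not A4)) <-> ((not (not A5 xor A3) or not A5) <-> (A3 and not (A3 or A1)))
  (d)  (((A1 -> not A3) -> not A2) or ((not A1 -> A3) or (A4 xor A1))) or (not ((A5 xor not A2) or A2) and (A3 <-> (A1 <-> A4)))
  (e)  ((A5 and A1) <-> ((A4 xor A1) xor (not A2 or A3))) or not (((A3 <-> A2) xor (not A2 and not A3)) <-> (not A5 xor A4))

(b): at (0,0,0,1,0) it gives 1, but f = 0 — eliminated.
(c): at (0,0,0,1,0) it gives 1, but f = 0 — eliminated.
(d): at (0,0,0,1,0) it gives 1, but f = 0 — eliminated.
(e): at (0,0,0,0,1) it gives 0, but f = 1 — eliminated.
Only (a) survives; checking it on all 32 rows confirms it matches f.

a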